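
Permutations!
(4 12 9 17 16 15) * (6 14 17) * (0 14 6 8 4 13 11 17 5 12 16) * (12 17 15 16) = (0 14 5 17)(4 12 9 8)(11 15 13) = [14, 1, 2, 3, 12, 17, 6, 7, 4, 8, 10, 15, 9, 11, 5, 13, 16, 0]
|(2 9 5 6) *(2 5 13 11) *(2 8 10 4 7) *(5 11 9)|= 8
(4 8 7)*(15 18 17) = (4 8 7)(15 18 17) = [0, 1, 2, 3, 8, 5, 6, 4, 7, 9, 10, 11, 12, 13, 14, 18, 16, 15, 17]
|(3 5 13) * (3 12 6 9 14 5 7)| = 6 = |(3 7)(5 13 12 6 9 14)|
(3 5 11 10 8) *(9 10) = (3 5 11 9 10 8) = [0, 1, 2, 5, 4, 11, 6, 7, 3, 10, 8, 9]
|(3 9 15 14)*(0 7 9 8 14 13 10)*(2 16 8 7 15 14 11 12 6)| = 12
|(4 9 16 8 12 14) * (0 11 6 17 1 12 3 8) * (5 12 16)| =30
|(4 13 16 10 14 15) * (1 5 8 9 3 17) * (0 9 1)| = 12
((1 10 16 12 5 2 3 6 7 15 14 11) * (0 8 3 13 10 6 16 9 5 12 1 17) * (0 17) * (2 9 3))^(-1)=(17)(0 11 14 15 7 6 1 16 3 10 13 2 8)(5 9)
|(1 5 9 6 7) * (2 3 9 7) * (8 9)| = |(1 5 7)(2 3 8 9 6)| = 15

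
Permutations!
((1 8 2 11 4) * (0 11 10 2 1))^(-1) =(0 4 11)(1 8)(2 10)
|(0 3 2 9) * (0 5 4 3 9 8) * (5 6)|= |(0 9 6 5 4 3 2 8)|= 8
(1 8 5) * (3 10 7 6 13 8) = (1 3 10 7 6 13 8 5) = [0, 3, 2, 10, 4, 1, 13, 6, 5, 9, 7, 11, 12, 8]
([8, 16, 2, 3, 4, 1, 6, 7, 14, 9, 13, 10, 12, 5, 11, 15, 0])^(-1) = (0 16 1 5 13 10 11 14 8)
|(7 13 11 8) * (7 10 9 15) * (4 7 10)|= 15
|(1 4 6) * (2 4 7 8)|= 6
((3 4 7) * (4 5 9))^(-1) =(3 7 4 9 5)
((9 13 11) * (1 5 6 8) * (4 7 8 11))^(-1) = ((1 5 6 11 9 13 4 7 8))^(-1) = (1 8 7 4 13 9 11 6 5)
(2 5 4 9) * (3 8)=[0, 1, 5, 8, 9, 4, 6, 7, 3, 2]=(2 5 4 9)(3 8)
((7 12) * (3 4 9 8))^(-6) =((3 4 9 8)(7 12))^(-6) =(12)(3 9)(4 8)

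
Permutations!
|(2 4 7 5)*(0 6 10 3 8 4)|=9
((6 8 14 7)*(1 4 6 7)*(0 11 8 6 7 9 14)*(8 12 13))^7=(0 12 8 11 13)(1 7 14 4 9)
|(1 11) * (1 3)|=3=|(1 11 3)|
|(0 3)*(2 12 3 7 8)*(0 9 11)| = 8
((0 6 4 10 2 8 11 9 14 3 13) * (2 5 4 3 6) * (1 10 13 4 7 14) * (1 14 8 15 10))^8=(0 9 15 6 5 4 8)(2 14 10 3 7 13 11)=((0 2 15 10 5 7 8 11 9 14 6 3 4 13))^8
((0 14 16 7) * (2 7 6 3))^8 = (0 14 16 6 3 2 7) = ((0 14 16 6 3 2 7))^8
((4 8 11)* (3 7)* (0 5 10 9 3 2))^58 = ((0 5 10 9 3 7 2)(4 8 11))^58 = (0 10 3 2 5 9 7)(4 8 11)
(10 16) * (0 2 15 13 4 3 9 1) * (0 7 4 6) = (0 2 15 13 6)(1 7 4 3 9)(10 16) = [2, 7, 15, 9, 3, 5, 0, 4, 8, 1, 16, 11, 12, 6, 14, 13, 10]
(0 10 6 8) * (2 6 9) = [10, 1, 6, 3, 4, 5, 8, 7, 0, 2, 9] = (0 10 9 2 6 8)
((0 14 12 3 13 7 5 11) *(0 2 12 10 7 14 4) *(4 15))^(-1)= ((0 15 4)(2 12 3 13 14 10 7 5 11))^(-1)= (0 4 15)(2 11 5 7 10 14 13 3 12)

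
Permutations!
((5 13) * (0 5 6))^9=(0 5 13 6)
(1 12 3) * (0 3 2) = (0 3 1 12 2) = [3, 12, 0, 1, 4, 5, 6, 7, 8, 9, 10, 11, 2]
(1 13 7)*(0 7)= [7, 13, 2, 3, 4, 5, 6, 1, 8, 9, 10, 11, 12, 0]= (0 7 1 13)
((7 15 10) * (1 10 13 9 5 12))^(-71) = (1 10 7 15 13 9 5 12)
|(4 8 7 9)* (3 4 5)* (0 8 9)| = 12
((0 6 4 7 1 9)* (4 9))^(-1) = (0 9 6)(1 7 4)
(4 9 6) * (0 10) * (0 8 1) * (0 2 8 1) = (0 10 1 2 8)(4 9 6) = [10, 2, 8, 3, 9, 5, 4, 7, 0, 6, 1]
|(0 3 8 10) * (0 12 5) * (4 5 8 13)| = 15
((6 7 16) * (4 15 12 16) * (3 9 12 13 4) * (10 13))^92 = (3 12 6)(7 9 16)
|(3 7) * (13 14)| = 2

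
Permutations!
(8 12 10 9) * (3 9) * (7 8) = (3 9 7 8 12 10) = [0, 1, 2, 9, 4, 5, 6, 8, 12, 7, 3, 11, 10]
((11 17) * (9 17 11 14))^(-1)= ((9 17 14))^(-1)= (9 14 17)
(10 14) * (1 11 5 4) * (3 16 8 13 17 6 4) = (1 11 5 3 16 8 13 17 6 4)(10 14) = [0, 11, 2, 16, 1, 3, 4, 7, 13, 9, 14, 5, 12, 17, 10, 15, 8, 6]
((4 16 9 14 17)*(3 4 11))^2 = (3 16 14 11 4 9 17)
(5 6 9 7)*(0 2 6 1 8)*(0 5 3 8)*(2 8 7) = [8, 0, 6, 7, 4, 1, 9, 3, 5, 2] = (0 8 5 1)(2 6 9)(3 7)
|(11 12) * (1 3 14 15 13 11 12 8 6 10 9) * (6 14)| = 5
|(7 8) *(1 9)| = 2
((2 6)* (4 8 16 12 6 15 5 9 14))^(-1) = (2 6 12 16 8 4 14 9 5 15)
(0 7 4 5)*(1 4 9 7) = (0 1 4 5)(7 9) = [1, 4, 2, 3, 5, 0, 6, 9, 8, 7]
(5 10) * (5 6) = (5 10 6) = [0, 1, 2, 3, 4, 10, 5, 7, 8, 9, 6]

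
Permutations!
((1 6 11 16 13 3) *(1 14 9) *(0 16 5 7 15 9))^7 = ((0 16 13 3 14)(1 6 11 5 7 15 9))^7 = (0 13 14 16 3)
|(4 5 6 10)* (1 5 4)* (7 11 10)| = |(1 5 6 7 11 10)| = 6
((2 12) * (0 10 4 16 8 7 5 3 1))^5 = (0 7 10 5 4 3 16 1 8)(2 12)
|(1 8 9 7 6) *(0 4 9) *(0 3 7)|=|(0 4 9)(1 8 3 7 6)|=15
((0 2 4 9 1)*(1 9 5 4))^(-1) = (9)(0 1 2)(4 5)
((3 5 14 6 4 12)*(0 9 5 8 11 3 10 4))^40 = ((0 9 5 14 6)(3 8 11)(4 12 10))^40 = (14)(3 8 11)(4 12 10)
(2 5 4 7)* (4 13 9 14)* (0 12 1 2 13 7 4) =[12, 2, 5, 3, 4, 7, 6, 13, 8, 14, 10, 11, 1, 9, 0] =(0 12 1 2 5 7 13 9 14)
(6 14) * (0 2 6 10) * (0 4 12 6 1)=(0 2 1)(4 12 6 14 10)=[2, 0, 1, 3, 12, 5, 14, 7, 8, 9, 4, 11, 6, 13, 10]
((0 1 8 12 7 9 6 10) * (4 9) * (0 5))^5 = (0 4)(1 9)(5 7)(6 8)(10 12)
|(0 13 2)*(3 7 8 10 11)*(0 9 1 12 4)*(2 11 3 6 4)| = |(0 13 11 6 4)(1 12 2 9)(3 7 8 10)| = 20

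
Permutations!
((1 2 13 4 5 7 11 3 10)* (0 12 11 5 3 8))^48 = ((0 12 11 8)(1 2 13 4 3 10)(5 7))^48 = (13)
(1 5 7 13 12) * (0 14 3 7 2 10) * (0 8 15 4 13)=(0 14 3 7)(1 5 2 10 8 15 4 13 12)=[14, 5, 10, 7, 13, 2, 6, 0, 15, 9, 8, 11, 1, 12, 3, 4]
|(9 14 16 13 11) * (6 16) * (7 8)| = |(6 16 13 11 9 14)(7 8)| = 6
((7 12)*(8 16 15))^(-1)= (7 12)(8 15 16)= ((7 12)(8 16 15))^(-1)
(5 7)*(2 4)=[0, 1, 4, 3, 2, 7, 6, 5]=(2 4)(5 7)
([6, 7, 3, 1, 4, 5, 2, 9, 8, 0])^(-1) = (0 9 7 1 3 2 6)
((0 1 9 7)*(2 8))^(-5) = (0 7 9 1)(2 8)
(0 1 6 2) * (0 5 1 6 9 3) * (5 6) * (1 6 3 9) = (9)(0 5 6 2 3) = [5, 1, 3, 0, 4, 6, 2, 7, 8, 9]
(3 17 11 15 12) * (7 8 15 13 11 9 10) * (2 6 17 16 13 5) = (2 6 17 9 10 7 8 15 12 3 16 13 11 5) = [0, 1, 6, 16, 4, 2, 17, 8, 15, 10, 7, 5, 3, 11, 14, 12, 13, 9]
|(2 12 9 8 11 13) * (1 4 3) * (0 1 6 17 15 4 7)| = 30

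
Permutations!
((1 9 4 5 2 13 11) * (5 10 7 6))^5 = ((1 9 4 10 7 6 5 2 13 11))^5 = (1 6)(2 4)(5 9)(7 11)(10 13)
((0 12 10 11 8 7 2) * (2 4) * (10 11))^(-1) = (0 2 4 7 8 11 12)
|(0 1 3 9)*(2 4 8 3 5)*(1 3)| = |(0 3 9)(1 5 2 4 8)| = 15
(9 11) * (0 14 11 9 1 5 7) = (0 14 11 1 5 7) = [14, 5, 2, 3, 4, 7, 6, 0, 8, 9, 10, 1, 12, 13, 11]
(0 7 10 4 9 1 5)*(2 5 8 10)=[7, 8, 5, 3, 9, 0, 6, 2, 10, 1, 4]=(0 7 2 5)(1 8 10 4 9)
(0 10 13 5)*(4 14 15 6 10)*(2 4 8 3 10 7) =(0 8 3 10 13 5)(2 4 14 15 6 7) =[8, 1, 4, 10, 14, 0, 7, 2, 3, 9, 13, 11, 12, 5, 15, 6]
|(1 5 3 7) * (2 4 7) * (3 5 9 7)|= |(1 9 7)(2 4 3)|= 3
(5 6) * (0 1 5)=(0 1 5 6)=[1, 5, 2, 3, 4, 6, 0]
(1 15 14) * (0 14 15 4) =(15)(0 14 1 4) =[14, 4, 2, 3, 0, 5, 6, 7, 8, 9, 10, 11, 12, 13, 1, 15]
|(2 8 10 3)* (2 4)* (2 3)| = 6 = |(2 8 10)(3 4)|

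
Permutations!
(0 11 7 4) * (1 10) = (0 11 7 4)(1 10) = [11, 10, 2, 3, 0, 5, 6, 4, 8, 9, 1, 7]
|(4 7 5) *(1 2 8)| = |(1 2 8)(4 7 5)| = 3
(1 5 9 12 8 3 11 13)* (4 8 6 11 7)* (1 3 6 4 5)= (3 7 5 9 12 4 8 6 11 13)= [0, 1, 2, 7, 8, 9, 11, 5, 6, 12, 10, 13, 4, 3]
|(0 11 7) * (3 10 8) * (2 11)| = 12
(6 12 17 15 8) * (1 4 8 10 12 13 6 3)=(1 4 8 3)(6 13)(10 12 17 15)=[0, 4, 2, 1, 8, 5, 13, 7, 3, 9, 12, 11, 17, 6, 14, 10, 16, 15]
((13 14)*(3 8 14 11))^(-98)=((3 8 14 13 11))^(-98)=(3 14 11 8 13)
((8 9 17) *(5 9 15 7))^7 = ((5 9 17 8 15 7))^7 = (5 9 17 8 15 7)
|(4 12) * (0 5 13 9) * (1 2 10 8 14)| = 20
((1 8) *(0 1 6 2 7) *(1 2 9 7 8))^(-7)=(0 7 9 6 8 2)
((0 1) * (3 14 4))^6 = (14)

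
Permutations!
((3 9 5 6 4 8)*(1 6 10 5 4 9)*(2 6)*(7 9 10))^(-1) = ((1 2 6 10 5 7 9 4 8 3))^(-1) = (1 3 8 4 9 7 5 10 6 2)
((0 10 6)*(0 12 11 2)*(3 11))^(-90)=(0 10 6 12 3 11 2)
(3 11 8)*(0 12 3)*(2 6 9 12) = (0 2 6 9 12 3 11 8) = [2, 1, 6, 11, 4, 5, 9, 7, 0, 12, 10, 8, 3]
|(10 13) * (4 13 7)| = 4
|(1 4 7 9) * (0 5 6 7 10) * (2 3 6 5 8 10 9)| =12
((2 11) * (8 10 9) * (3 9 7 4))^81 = ((2 11)(3 9 8 10 7 4))^81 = (2 11)(3 10)(4 8)(7 9)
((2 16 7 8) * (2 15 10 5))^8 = ((2 16 7 8 15 10 5))^8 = (2 16 7 8 15 10 5)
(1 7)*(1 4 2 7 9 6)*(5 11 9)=(1 5 11 9 6)(2 7 4)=[0, 5, 7, 3, 2, 11, 1, 4, 8, 6, 10, 9]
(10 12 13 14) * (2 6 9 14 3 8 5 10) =(2 6 9 14)(3 8 5 10 12 13) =[0, 1, 6, 8, 4, 10, 9, 7, 5, 14, 12, 11, 13, 3, 2]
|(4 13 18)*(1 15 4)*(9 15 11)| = |(1 11 9 15 4 13 18)| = 7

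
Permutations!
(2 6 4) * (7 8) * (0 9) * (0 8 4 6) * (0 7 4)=(0 9 8 4 2 7)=[9, 1, 7, 3, 2, 5, 6, 0, 4, 8]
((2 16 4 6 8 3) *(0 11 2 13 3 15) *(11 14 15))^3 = (2 6)(3 13)(4 11)(8 16)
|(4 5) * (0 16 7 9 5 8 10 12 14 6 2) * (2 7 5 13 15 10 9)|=|(0 16 5 4 8 9 13 15 10 12 14 6 7 2)|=14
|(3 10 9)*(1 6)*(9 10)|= |(10)(1 6)(3 9)|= 2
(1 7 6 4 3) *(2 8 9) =(1 7 6 4 3)(2 8 9) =[0, 7, 8, 1, 3, 5, 4, 6, 9, 2]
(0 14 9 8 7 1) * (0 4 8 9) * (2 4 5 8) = (0 14)(1 5 8 7)(2 4) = [14, 5, 4, 3, 2, 8, 6, 1, 7, 9, 10, 11, 12, 13, 0]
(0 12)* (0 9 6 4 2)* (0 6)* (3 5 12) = (0 3 5 12 9)(2 6 4) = [3, 1, 6, 5, 2, 12, 4, 7, 8, 0, 10, 11, 9]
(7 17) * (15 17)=(7 15 17)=[0, 1, 2, 3, 4, 5, 6, 15, 8, 9, 10, 11, 12, 13, 14, 17, 16, 7]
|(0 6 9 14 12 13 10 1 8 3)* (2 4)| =|(0 6 9 14 12 13 10 1 8 3)(2 4)| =10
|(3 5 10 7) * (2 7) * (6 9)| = 10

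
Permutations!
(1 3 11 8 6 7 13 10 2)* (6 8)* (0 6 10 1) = [6, 3, 0, 11, 4, 5, 7, 13, 8, 9, 2, 10, 12, 1] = (0 6 7 13 1 3 11 10 2)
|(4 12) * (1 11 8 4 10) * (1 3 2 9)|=9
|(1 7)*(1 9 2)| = |(1 7 9 2)| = 4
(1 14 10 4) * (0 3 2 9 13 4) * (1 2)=(0 3 1 14 10)(2 9 13 4)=[3, 14, 9, 1, 2, 5, 6, 7, 8, 13, 0, 11, 12, 4, 10]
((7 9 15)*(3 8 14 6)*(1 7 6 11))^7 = (1 14 3 15 7 11 8 6 9)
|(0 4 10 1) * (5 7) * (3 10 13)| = 6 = |(0 4 13 3 10 1)(5 7)|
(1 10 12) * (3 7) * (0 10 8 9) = (0 10 12 1 8 9)(3 7) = [10, 8, 2, 7, 4, 5, 6, 3, 9, 0, 12, 11, 1]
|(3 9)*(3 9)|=|(9)|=1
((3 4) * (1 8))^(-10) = (8)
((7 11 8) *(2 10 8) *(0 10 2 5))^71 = (0 5 11 7 8 10)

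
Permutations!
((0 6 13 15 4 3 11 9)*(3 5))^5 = ((0 6 13 15 4 5 3 11 9))^5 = (0 5 6 3 13 11 15 9 4)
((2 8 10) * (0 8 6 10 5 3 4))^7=(0 5 4 8 3)(2 6 10)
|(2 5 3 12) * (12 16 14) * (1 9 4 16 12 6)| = |(1 9 4 16 14 6)(2 5 3 12)| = 12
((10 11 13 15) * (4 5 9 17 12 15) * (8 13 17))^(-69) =(4 5 9 8 13)(10 11 17 12 15)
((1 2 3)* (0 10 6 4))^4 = (10)(1 2 3)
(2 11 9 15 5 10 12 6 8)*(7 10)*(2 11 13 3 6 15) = (2 13 3 6 8 11 9)(5 7 10 12 15) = [0, 1, 13, 6, 4, 7, 8, 10, 11, 2, 12, 9, 15, 3, 14, 5]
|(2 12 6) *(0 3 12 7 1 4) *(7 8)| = 9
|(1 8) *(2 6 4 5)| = |(1 8)(2 6 4 5)| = 4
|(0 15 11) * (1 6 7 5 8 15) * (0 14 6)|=14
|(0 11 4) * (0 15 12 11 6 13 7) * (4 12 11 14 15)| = |(0 6 13 7)(11 12 14 15)| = 4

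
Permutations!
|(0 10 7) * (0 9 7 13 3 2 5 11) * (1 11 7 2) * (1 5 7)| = 21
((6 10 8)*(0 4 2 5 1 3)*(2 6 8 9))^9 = ((0 4 6 10 9 2 5 1 3))^9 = (10)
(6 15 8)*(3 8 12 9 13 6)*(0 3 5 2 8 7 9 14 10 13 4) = [3, 1, 8, 7, 0, 2, 15, 9, 5, 4, 13, 11, 14, 6, 10, 12] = (0 3 7 9 4)(2 8 5)(6 15 12 14 10 13)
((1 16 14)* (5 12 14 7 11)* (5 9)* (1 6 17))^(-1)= ((1 16 7 11 9 5 12 14 6 17))^(-1)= (1 17 6 14 12 5 9 11 7 16)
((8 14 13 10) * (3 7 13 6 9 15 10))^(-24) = (15)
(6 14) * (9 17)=(6 14)(9 17)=[0, 1, 2, 3, 4, 5, 14, 7, 8, 17, 10, 11, 12, 13, 6, 15, 16, 9]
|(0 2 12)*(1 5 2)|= |(0 1 5 2 12)|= 5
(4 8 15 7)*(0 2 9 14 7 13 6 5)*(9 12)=(0 2 12 9 14 7 4 8 15 13 6 5)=[2, 1, 12, 3, 8, 0, 5, 4, 15, 14, 10, 11, 9, 6, 7, 13]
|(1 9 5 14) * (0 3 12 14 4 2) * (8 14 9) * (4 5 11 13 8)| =|(0 3 12 9 11 13 8 14 1 4 2)| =11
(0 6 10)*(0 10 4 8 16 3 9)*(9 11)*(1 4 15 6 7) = (0 7 1 4 8 16 3 11 9)(6 15) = [7, 4, 2, 11, 8, 5, 15, 1, 16, 0, 10, 9, 12, 13, 14, 6, 3]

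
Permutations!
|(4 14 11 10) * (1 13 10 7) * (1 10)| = |(1 13)(4 14 11 7 10)| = 10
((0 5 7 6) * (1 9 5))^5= (0 6 7 5 9 1)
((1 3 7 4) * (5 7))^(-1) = (1 4 7 5 3)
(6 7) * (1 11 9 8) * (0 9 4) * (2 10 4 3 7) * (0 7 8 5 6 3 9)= (1 11 9 5 6 2 10 4 7 3 8)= [0, 11, 10, 8, 7, 6, 2, 3, 1, 5, 4, 9]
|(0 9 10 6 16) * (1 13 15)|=15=|(0 9 10 6 16)(1 13 15)|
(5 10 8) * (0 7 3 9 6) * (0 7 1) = (0 1)(3 9 6 7)(5 10 8) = [1, 0, 2, 9, 4, 10, 7, 3, 5, 6, 8]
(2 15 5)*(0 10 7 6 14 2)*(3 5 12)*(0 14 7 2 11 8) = (0 10 2 15 12 3 5 14 11 8)(6 7) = [10, 1, 15, 5, 4, 14, 7, 6, 0, 9, 2, 8, 3, 13, 11, 12]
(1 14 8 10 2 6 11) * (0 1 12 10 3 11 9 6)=(0 1 14 8 3 11 12 10 2)(6 9)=[1, 14, 0, 11, 4, 5, 9, 7, 3, 6, 2, 12, 10, 13, 8]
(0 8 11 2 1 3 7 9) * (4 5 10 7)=[8, 3, 1, 4, 5, 10, 6, 9, 11, 0, 7, 2]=(0 8 11 2 1 3 4 5 10 7 9)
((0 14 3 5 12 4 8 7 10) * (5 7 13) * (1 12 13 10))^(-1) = ((0 14 3 7 1 12 4 8 10)(5 13))^(-1) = (0 10 8 4 12 1 7 3 14)(5 13)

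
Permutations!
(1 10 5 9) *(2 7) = (1 10 5 9)(2 7) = [0, 10, 7, 3, 4, 9, 6, 2, 8, 1, 5]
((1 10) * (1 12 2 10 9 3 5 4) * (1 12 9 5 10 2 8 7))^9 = ((1 5 4 12 8 7)(3 10 9))^9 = (1 12)(4 7)(5 8)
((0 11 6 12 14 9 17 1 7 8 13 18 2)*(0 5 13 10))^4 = ((0 11 6 12 14 9 17 1 7 8 10)(2 5 13 18))^4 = (18)(0 14 7 11 9 8 6 17 10 12 1)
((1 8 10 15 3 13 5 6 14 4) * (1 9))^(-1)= (1 9 4 14 6 5 13 3 15 10 8)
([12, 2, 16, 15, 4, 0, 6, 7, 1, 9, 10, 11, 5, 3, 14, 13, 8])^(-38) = (0 12 5)(1 16)(2 8)(3 15 13)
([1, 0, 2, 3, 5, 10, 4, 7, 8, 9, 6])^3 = (0 1)(4 6 10 5)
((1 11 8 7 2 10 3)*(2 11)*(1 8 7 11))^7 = ((1 2 10 3 8 11 7))^7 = (11)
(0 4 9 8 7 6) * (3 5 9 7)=(0 4 7 6)(3 5 9 8)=[4, 1, 2, 5, 7, 9, 0, 6, 3, 8]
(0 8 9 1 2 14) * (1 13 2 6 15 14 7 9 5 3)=[8, 6, 7, 1, 4, 3, 15, 9, 5, 13, 10, 11, 12, 2, 0, 14]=(0 8 5 3 1 6 15 14)(2 7 9 13)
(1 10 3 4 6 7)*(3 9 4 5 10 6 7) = [0, 6, 2, 5, 7, 10, 3, 1, 8, 4, 9] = (1 6 3 5 10 9 4 7)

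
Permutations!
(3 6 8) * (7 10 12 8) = [0, 1, 2, 6, 4, 5, 7, 10, 3, 9, 12, 11, 8] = (3 6 7 10 12 8)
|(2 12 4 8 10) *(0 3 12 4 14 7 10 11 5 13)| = |(0 3 12 14 7 10 2 4 8 11 5 13)| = 12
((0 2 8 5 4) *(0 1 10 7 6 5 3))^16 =(1 5 7)(4 6 10)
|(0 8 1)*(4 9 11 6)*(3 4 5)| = |(0 8 1)(3 4 9 11 6 5)| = 6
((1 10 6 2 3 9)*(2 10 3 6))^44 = ((1 3 9)(2 6 10))^44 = (1 9 3)(2 10 6)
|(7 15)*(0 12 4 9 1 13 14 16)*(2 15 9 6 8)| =|(0 12 4 6 8 2 15 7 9 1 13 14 16)| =13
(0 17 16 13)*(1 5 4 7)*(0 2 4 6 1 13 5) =(0 17 16 5 6 1)(2 4 7 13) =[17, 0, 4, 3, 7, 6, 1, 13, 8, 9, 10, 11, 12, 2, 14, 15, 5, 16]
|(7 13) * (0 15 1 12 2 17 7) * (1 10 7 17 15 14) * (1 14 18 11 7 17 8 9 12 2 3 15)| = 70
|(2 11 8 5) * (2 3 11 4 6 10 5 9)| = |(2 4 6 10 5 3 11 8 9)| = 9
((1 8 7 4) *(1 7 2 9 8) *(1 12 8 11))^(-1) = ((1 12 8 2 9 11)(4 7))^(-1) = (1 11 9 2 8 12)(4 7)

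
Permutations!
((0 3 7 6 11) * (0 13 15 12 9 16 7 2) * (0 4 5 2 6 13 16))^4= ((0 3 6 11 16 7 13 15 12 9)(2 4 5))^4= (0 16 12 6 13)(2 4 5)(3 7 9 11 15)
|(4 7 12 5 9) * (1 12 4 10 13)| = |(1 12 5 9 10 13)(4 7)| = 6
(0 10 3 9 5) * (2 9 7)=[10, 1, 9, 7, 4, 0, 6, 2, 8, 5, 3]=(0 10 3 7 2 9 5)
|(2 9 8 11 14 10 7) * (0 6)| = 14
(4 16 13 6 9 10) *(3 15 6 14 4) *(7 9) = (3 15 6 7 9 10)(4 16 13 14) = [0, 1, 2, 15, 16, 5, 7, 9, 8, 10, 3, 11, 12, 14, 4, 6, 13]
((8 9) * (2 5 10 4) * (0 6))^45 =((0 6)(2 5 10 4)(8 9))^45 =(0 6)(2 5 10 4)(8 9)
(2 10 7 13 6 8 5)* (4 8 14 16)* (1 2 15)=(1 2 10 7 13 6 14 16 4 8 5 15)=[0, 2, 10, 3, 8, 15, 14, 13, 5, 9, 7, 11, 12, 6, 16, 1, 4]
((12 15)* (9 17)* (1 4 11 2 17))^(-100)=((1 4 11 2 17 9)(12 15))^(-100)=(1 11 17)(2 9 4)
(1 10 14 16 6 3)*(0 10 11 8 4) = (0 10 14 16 6 3 1 11 8 4) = [10, 11, 2, 1, 0, 5, 3, 7, 4, 9, 14, 8, 12, 13, 16, 15, 6]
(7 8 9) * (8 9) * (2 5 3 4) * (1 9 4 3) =(1 9 7 4 2 5) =[0, 9, 5, 3, 2, 1, 6, 4, 8, 7]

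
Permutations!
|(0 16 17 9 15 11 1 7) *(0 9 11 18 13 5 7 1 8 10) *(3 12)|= |(0 16 17 11 8 10)(3 12)(5 7 9 15 18 13)|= 6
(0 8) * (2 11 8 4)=(0 4 2 11 8)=[4, 1, 11, 3, 2, 5, 6, 7, 0, 9, 10, 8]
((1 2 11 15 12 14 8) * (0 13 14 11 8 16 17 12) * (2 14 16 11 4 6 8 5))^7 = (0 8 16 14 12 15 6 13 1 17 11 4)(2 5)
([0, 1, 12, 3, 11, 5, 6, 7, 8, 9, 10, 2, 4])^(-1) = (2 11 4 12)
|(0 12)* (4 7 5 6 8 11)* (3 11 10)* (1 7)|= 18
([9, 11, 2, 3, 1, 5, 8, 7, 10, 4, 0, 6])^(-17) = [10, 4, 2, 3, 9, 5, 11, 7, 6, 0, 8, 1]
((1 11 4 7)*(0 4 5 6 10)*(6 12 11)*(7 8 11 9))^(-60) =(0 9 4 7 8 1 11 6 5 10 12)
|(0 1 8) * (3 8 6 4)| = |(0 1 6 4 3 8)| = 6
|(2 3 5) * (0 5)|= |(0 5 2 3)|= 4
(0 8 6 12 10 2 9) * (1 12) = (0 8 6 1 12 10 2 9) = [8, 12, 9, 3, 4, 5, 1, 7, 6, 0, 2, 11, 10]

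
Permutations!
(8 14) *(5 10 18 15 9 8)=(5 10 18 15 9 8 14)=[0, 1, 2, 3, 4, 10, 6, 7, 14, 8, 18, 11, 12, 13, 5, 9, 16, 17, 15]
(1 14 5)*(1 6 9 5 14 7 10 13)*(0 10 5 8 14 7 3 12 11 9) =(0 10 13 1 3 12 11 9 8 14 7 5 6) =[10, 3, 2, 12, 4, 6, 0, 5, 14, 8, 13, 9, 11, 1, 7]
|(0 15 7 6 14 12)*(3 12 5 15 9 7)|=9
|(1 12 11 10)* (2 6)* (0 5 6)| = 4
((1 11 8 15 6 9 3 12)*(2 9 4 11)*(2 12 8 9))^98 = ((1 12)(3 8 15 6 4 11 9))^98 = (15)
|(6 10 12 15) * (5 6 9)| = 6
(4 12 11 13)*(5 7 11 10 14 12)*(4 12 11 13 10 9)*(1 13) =(1 13 12 9 4 5 7)(10 14 11) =[0, 13, 2, 3, 5, 7, 6, 1, 8, 4, 14, 10, 9, 12, 11]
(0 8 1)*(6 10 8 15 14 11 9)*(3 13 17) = (0 15 14 11 9 6 10 8 1)(3 13 17) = [15, 0, 2, 13, 4, 5, 10, 7, 1, 6, 8, 9, 12, 17, 11, 14, 16, 3]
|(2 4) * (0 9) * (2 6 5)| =4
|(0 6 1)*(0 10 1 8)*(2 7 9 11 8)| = |(0 6 2 7 9 11 8)(1 10)| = 14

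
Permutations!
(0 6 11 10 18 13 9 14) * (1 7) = [6, 7, 2, 3, 4, 5, 11, 1, 8, 14, 18, 10, 12, 9, 0, 15, 16, 17, 13] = (0 6 11 10 18 13 9 14)(1 7)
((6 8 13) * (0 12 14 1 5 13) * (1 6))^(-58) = (0 14 8 12 6)(1 13 5)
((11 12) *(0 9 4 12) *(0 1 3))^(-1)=(0 3 1 11 12 4 9)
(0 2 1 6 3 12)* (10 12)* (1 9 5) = (0 2 9 5 1 6 3 10 12) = [2, 6, 9, 10, 4, 1, 3, 7, 8, 5, 12, 11, 0]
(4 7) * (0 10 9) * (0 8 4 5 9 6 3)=(0 10 6 3)(4 7 5 9 8)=[10, 1, 2, 0, 7, 9, 3, 5, 4, 8, 6]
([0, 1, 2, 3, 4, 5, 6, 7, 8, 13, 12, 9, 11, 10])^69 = [0, 1, 2, 3, 4, 5, 6, 7, 8, 11, 13, 12, 10, 9]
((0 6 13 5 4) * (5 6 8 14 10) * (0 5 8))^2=((4 5)(6 13)(8 14 10))^2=(8 10 14)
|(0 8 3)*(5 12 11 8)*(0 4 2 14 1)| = 10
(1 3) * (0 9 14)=[9, 3, 2, 1, 4, 5, 6, 7, 8, 14, 10, 11, 12, 13, 0]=(0 9 14)(1 3)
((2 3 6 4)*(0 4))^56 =((0 4 2 3 6))^56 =(0 4 2 3 6)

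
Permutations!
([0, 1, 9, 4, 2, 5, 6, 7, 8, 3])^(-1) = [0, 1, 4, 9, 3, 5, 6, 7, 8, 2]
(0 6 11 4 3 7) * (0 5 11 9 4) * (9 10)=(0 6 10 9 4 3 7 5 11)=[6, 1, 2, 7, 3, 11, 10, 5, 8, 4, 9, 0]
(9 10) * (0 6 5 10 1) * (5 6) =(0 5 10 9 1) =[5, 0, 2, 3, 4, 10, 6, 7, 8, 1, 9]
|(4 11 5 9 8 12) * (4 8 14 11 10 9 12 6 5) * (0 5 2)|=|(0 5 12 8 6 2)(4 10 9 14 11)|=30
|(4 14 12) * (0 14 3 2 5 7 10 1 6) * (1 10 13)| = |(0 14 12 4 3 2 5 7 13 1 6)| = 11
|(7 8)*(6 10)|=|(6 10)(7 8)|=2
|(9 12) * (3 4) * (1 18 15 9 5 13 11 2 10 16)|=|(1 18 15 9 12 5 13 11 2 10 16)(3 4)|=22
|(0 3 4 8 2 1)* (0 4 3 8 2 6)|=3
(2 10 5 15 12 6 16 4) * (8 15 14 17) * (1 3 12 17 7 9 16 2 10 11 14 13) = [0, 3, 11, 12, 10, 13, 2, 9, 15, 16, 5, 14, 6, 1, 7, 17, 4, 8] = (1 3 12 6 2 11 14 7 9 16 4 10 5 13)(8 15 17)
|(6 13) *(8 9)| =2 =|(6 13)(8 9)|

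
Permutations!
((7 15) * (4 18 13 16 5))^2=((4 18 13 16 5)(7 15))^2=(4 13 5 18 16)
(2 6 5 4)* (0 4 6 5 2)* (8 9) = (0 4)(2 5 6)(8 9) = [4, 1, 5, 3, 0, 6, 2, 7, 9, 8]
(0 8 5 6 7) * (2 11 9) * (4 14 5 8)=(0 4 14 5 6 7)(2 11 9)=[4, 1, 11, 3, 14, 6, 7, 0, 8, 2, 10, 9, 12, 13, 5]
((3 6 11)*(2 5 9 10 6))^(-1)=(2 3 11 6 10 9 5)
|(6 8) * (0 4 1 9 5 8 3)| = 8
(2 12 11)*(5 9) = (2 12 11)(5 9) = [0, 1, 12, 3, 4, 9, 6, 7, 8, 5, 10, 2, 11]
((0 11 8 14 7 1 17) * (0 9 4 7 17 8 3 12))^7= ((0 11 3 12)(1 8 14 17 9 4 7))^7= (17)(0 12 3 11)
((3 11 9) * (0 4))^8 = ((0 4)(3 11 9))^8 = (3 9 11)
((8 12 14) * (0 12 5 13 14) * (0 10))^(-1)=(0 10 12)(5 8 14 13)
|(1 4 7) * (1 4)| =2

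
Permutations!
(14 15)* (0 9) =[9, 1, 2, 3, 4, 5, 6, 7, 8, 0, 10, 11, 12, 13, 15, 14] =(0 9)(14 15)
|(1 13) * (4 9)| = |(1 13)(4 9)| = 2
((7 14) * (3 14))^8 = (3 7 14)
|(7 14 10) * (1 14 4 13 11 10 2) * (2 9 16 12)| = |(1 14 9 16 12 2)(4 13 11 10 7)| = 30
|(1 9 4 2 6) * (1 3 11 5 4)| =6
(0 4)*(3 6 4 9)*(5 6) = (0 9 3 5 6 4) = [9, 1, 2, 5, 0, 6, 4, 7, 8, 3]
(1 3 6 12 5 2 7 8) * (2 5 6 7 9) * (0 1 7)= [1, 3, 9, 0, 4, 5, 12, 8, 7, 2, 10, 11, 6]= (0 1 3)(2 9)(6 12)(7 8)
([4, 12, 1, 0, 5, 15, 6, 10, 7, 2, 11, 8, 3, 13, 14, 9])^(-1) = (0 3 12 1 2 9 15 5 4)(7 8 11 10)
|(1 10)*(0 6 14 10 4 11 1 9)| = 15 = |(0 6 14 10 9)(1 4 11)|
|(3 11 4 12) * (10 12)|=|(3 11 4 10 12)|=5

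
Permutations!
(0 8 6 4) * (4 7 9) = (0 8 6 7 9 4) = [8, 1, 2, 3, 0, 5, 7, 9, 6, 4]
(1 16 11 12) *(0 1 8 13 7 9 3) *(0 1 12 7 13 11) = (0 12 8 11 7 9 3 1 16) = [12, 16, 2, 1, 4, 5, 6, 9, 11, 3, 10, 7, 8, 13, 14, 15, 0]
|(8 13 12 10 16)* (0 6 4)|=15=|(0 6 4)(8 13 12 10 16)|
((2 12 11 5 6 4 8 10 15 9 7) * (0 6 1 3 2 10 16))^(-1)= (0 16 8 4 6)(1 5 11 12 2 3)(7 9 15 10)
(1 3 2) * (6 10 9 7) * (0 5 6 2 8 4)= [5, 3, 1, 8, 0, 6, 10, 2, 4, 7, 9]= (0 5 6 10 9 7 2 1 3 8 4)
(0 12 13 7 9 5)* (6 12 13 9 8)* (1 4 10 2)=(0 13 7 8 6 12 9 5)(1 4 10 2)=[13, 4, 1, 3, 10, 0, 12, 8, 6, 5, 2, 11, 9, 7]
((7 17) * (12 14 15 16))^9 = (7 17)(12 14 15 16)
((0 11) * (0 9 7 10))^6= (0 11 9 7 10)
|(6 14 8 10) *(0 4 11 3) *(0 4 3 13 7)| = |(0 3 4 11 13 7)(6 14 8 10)| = 12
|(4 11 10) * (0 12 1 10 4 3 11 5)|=|(0 12 1 10 3 11 4 5)|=8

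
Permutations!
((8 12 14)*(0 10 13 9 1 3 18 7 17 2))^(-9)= (0 10 13 9 1 3 18 7 17 2)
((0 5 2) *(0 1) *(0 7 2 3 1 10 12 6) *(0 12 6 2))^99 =(0 7 1 3 5)(2 12 6 10)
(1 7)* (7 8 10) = (1 8 10 7) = [0, 8, 2, 3, 4, 5, 6, 1, 10, 9, 7]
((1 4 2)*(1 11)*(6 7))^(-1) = (1 11 2 4)(6 7)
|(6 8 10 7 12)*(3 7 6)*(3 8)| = 6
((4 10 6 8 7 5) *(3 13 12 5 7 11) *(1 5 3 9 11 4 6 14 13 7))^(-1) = ((1 5 6 8 4 10 14 13 12 3 7)(9 11))^(-1) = (1 7 3 12 13 14 10 4 8 6 5)(9 11)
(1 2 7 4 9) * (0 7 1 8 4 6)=(0 7 6)(1 2)(4 9 8)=[7, 2, 1, 3, 9, 5, 0, 6, 4, 8]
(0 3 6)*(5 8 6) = (0 3 5 8 6) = [3, 1, 2, 5, 4, 8, 0, 7, 6]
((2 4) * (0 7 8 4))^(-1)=(0 2 4 8 7)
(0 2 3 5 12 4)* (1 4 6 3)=(0 2 1 4)(3 5 12 6)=[2, 4, 1, 5, 0, 12, 3, 7, 8, 9, 10, 11, 6]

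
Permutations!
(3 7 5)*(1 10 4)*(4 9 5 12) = [0, 10, 2, 7, 1, 3, 6, 12, 8, 5, 9, 11, 4] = (1 10 9 5 3 7 12 4)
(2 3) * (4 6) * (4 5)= (2 3)(4 6 5)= [0, 1, 3, 2, 6, 4, 5]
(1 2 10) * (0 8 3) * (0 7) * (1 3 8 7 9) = (0 7)(1 2 10 3 9) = [7, 2, 10, 9, 4, 5, 6, 0, 8, 1, 3]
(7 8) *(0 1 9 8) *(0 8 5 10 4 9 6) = (0 1 6)(4 9 5 10)(7 8) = [1, 6, 2, 3, 9, 10, 0, 8, 7, 5, 4]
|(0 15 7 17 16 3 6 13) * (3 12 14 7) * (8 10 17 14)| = 10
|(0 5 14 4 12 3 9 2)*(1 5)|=9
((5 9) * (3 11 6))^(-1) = ((3 11 6)(5 9))^(-1) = (3 6 11)(5 9)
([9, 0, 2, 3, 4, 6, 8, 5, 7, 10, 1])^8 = (10)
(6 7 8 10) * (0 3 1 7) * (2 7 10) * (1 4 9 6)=(0 3 4 9 6)(1 10)(2 7 8)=[3, 10, 7, 4, 9, 5, 0, 8, 2, 6, 1]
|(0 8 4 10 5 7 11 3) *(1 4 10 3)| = |(0 8 10 5 7 11 1 4 3)| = 9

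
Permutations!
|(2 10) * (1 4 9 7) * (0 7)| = |(0 7 1 4 9)(2 10)| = 10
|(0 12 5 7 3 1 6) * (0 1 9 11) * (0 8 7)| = 30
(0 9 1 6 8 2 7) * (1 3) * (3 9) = (9)(0 3 1 6 8 2 7) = [3, 6, 7, 1, 4, 5, 8, 0, 2, 9]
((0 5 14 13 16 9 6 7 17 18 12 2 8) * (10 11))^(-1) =(0 8 2 12 18 17 7 6 9 16 13 14 5)(10 11)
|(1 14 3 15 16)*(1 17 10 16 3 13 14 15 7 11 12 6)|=|(1 15 3 7 11 12 6)(10 16 17)(13 14)|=42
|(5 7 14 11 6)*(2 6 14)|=4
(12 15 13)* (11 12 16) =(11 12 15 13 16) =[0, 1, 2, 3, 4, 5, 6, 7, 8, 9, 10, 12, 15, 16, 14, 13, 11]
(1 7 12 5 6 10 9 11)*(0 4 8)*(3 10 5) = (0 4 8)(1 7 12 3 10 9 11)(5 6) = [4, 7, 2, 10, 8, 6, 5, 12, 0, 11, 9, 1, 3]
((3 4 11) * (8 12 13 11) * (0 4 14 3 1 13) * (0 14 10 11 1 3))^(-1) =(0 14 12 8 4)(1 13)(3 11 10)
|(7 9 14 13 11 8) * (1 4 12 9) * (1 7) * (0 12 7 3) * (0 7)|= |(0 12 9 14 13 11 8 1 4)(3 7)|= 18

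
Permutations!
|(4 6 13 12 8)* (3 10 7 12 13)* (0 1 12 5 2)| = 11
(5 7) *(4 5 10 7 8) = (4 5 8)(7 10) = [0, 1, 2, 3, 5, 8, 6, 10, 4, 9, 7]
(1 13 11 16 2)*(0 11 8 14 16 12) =(0 11 12)(1 13 8 14 16 2) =[11, 13, 1, 3, 4, 5, 6, 7, 14, 9, 10, 12, 0, 8, 16, 15, 2]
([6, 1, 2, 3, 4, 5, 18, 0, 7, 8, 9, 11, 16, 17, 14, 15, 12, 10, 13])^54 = (18)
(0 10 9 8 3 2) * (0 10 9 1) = (0 9 8 3 2 10 1) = [9, 0, 10, 2, 4, 5, 6, 7, 3, 8, 1]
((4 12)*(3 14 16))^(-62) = (3 14 16)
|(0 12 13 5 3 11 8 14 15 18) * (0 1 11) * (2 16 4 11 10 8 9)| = 30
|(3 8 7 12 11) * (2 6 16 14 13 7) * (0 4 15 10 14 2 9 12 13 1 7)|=120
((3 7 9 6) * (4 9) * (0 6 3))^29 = (0 6)(3 7 4 9) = ((0 6)(3 7 4 9))^29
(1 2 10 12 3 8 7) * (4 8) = (1 2 10 12 3 4 8 7) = [0, 2, 10, 4, 8, 5, 6, 1, 7, 9, 12, 11, 3]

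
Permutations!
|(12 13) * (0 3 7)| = |(0 3 7)(12 13)| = 6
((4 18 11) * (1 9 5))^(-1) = ((1 9 5)(4 18 11))^(-1) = (1 5 9)(4 11 18)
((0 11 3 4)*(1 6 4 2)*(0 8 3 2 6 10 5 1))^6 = ((0 11 2)(1 10 5)(3 6 4 8))^6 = (11)(3 4)(6 8)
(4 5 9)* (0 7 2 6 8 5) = [7, 1, 6, 3, 0, 9, 8, 2, 5, 4] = (0 7 2 6 8 5 9 4)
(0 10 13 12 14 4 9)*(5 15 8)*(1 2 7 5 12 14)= (0 10 13 14 4 9)(1 2 7 5 15 8 12)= [10, 2, 7, 3, 9, 15, 6, 5, 12, 0, 13, 11, 1, 14, 4, 8]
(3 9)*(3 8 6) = (3 9 8 6) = [0, 1, 2, 9, 4, 5, 3, 7, 6, 8]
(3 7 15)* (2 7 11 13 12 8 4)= (2 7 15 3 11 13 12 8 4)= [0, 1, 7, 11, 2, 5, 6, 15, 4, 9, 10, 13, 8, 12, 14, 3]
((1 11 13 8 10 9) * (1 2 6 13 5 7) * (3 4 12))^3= (1 7 5 11)(2 8)(6 10)(9 13)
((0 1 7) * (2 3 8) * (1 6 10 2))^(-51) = (0 8 10 7 3 6 1 2) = ((0 6 10 2 3 8 1 7))^(-51)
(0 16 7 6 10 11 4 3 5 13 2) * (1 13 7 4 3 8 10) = (0 16 4 8 10 11 3 5 7 6 1 13 2) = [16, 13, 0, 5, 8, 7, 1, 6, 10, 9, 11, 3, 12, 2, 14, 15, 4]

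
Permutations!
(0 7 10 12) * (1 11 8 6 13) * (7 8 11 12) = [8, 12, 2, 3, 4, 5, 13, 10, 6, 9, 7, 11, 0, 1] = (0 8 6 13 1 12)(7 10)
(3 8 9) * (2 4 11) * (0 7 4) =[7, 1, 0, 8, 11, 5, 6, 4, 9, 3, 10, 2] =(0 7 4 11 2)(3 8 9)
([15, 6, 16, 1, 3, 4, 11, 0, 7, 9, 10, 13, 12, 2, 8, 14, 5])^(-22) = [8, 16, 1, 2, 13, 11, 5, 14, 15, 9, 10, 4, 12, 3, 0, 7, 6]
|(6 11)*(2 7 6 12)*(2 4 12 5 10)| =|(2 7 6 11 5 10)(4 12)| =6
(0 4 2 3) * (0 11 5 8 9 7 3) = (0 4 2)(3 11 5 8 9 7) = [4, 1, 0, 11, 2, 8, 6, 3, 9, 7, 10, 5]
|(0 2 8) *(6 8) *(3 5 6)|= |(0 2 3 5 6 8)|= 6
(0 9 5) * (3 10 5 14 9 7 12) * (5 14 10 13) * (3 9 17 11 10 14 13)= (0 7 12 9 14 17 11 10 13 5)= [7, 1, 2, 3, 4, 0, 6, 12, 8, 14, 13, 10, 9, 5, 17, 15, 16, 11]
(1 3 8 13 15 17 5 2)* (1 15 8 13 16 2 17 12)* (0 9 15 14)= (0 9 15 12 1 3 13 8 16 2 14)(5 17)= [9, 3, 14, 13, 4, 17, 6, 7, 16, 15, 10, 11, 1, 8, 0, 12, 2, 5]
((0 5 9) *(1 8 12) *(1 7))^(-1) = (0 9 5)(1 7 12 8)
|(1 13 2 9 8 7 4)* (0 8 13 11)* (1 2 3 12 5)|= 12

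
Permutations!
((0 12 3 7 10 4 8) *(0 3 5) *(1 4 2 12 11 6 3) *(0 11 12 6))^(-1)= (0 11 5 12)(1 8 4)(2 10 7 3 6)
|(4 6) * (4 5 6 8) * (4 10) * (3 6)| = |(3 6 5)(4 8 10)| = 3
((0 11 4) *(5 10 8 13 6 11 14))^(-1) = (0 4 11 6 13 8 10 5 14) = ((0 14 5 10 8 13 6 11 4))^(-1)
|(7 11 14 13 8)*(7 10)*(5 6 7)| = |(5 6 7 11 14 13 8 10)| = 8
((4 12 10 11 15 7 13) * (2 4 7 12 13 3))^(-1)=(2 3 7 13 4)(10 12 15 11)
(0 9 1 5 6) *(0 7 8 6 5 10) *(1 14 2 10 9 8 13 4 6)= [8, 9, 10, 3, 6, 5, 7, 13, 1, 14, 0, 11, 12, 4, 2]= (0 8 1 9 14 2 10)(4 6 7 13)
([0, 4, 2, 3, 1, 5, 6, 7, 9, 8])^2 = [0, 1, 2, 3, 4, 5, 6, 7, 8, 9]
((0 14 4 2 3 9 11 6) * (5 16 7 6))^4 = (0 3 16 14 9 7 4 11 6 2 5)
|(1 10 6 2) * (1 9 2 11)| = 4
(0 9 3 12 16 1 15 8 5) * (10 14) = (0 9 3 12 16 1 15 8 5)(10 14) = [9, 15, 2, 12, 4, 0, 6, 7, 5, 3, 14, 11, 16, 13, 10, 8, 1]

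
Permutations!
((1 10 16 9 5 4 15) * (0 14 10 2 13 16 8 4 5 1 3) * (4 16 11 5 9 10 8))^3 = (0 16 15 14 10 3 8 4)(1 11)(2 5)(9 13)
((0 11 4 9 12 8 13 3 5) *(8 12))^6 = (0 3 8 4)(5 13 9 11)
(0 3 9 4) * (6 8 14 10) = (0 3 9 4)(6 8 14 10) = [3, 1, 2, 9, 0, 5, 8, 7, 14, 4, 6, 11, 12, 13, 10]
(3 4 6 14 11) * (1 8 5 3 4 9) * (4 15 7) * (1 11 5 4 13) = [0, 8, 2, 9, 6, 3, 14, 13, 4, 11, 10, 15, 12, 1, 5, 7] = (1 8 4 6 14 5 3 9 11 15 7 13)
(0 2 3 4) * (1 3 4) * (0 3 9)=(0 2 4 3 1 9)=[2, 9, 4, 1, 3, 5, 6, 7, 8, 0]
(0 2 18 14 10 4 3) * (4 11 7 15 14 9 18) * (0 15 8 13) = [2, 1, 4, 15, 3, 5, 6, 8, 13, 18, 11, 7, 12, 0, 10, 14, 16, 17, 9] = (0 2 4 3 15 14 10 11 7 8 13)(9 18)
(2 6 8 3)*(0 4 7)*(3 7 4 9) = (0 9 3 2 6 8 7) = [9, 1, 6, 2, 4, 5, 8, 0, 7, 3]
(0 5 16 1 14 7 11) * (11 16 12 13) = (0 5 12 13 11)(1 14 7 16) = [5, 14, 2, 3, 4, 12, 6, 16, 8, 9, 10, 0, 13, 11, 7, 15, 1]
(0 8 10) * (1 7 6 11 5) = [8, 7, 2, 3, 4, 1, 11, 6, 10, 9, 0, 5] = (0 8 10)(1 7 6 11 5)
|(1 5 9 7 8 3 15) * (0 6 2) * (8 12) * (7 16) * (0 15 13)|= |(0 6 2 15 1 5 9 16 7 12 8 3 13)|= 13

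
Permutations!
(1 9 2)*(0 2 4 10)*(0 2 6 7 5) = (0 6 7 5)(1 9 4 10 2) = [6, 9, 1, 3, 10, 0, 7, 5, 8, 4, 2]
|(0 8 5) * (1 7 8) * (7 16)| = 6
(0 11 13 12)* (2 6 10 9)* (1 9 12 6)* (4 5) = (0 11 13 6 10 12)(1 9 2)(4 5) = [11, 9, 1, 3, 5, 4, 10, 7, 8, 2, 12, 13, 0, 6]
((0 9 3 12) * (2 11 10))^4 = ((0 9 3 12)(2 11 10))^4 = (12)(2 11 10)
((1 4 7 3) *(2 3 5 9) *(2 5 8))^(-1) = ((1 4 7 8 2 3)(5 9))^(-1) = (1 3 2 8 7 4)(5 9)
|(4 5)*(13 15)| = 2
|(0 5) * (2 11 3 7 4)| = |(0 5)(2 11 3 7 4)| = 10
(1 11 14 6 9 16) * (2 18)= [0, 11, 18, 3, 4, 5, 9, 7, 8, 16, 10, 14, 12, 13, 6, 15, 1, 17, 2]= (1 11 14 6 9 16)(2 18)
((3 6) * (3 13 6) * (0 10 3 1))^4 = ((0 10 3 1)(6 13))^4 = (13)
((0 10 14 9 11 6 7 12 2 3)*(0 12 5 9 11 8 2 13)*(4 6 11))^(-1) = (0 13 12 3 2 8 9 5 7 6 4 14 10)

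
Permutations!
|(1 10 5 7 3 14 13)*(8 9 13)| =|(1 10 5 7 3 14 8 9 13)| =9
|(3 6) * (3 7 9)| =4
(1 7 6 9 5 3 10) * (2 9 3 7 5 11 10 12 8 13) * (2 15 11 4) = [0, 5, 9, 12, 2, 7, 3, 6, 13, 4, 1, 10, 8, 15, 14, 11] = (1 5 7 6 3 12 8 13 15 11 10)(2 9 4)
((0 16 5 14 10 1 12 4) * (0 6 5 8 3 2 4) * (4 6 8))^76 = ((0 16 4 8 3 2 6 5 14 10 1 12))^76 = (0 3 14)(1 4 6)(2 10 16)(5 12 8)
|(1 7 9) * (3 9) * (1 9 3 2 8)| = |(9)(1 7 2 8)| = 4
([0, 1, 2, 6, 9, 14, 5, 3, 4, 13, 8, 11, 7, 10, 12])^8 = (3 5 12)(4 10 9 8 13)(6 14 7)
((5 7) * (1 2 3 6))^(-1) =(1 6 3 2)(5 7) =((1 2 3 6)(5 7))^(-1)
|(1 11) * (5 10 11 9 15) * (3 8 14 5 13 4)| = 11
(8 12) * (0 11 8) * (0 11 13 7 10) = (0 13 7 10)(8 12 11) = [13, 1, 2, 3, 4, 5, 6, 10, 12, 9, 0, 8, 11, 7]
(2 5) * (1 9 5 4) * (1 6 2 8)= (1 9 5 8)(2 4 6)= [0, 9, 4, 3, 6, 8, 2, 7, 1, 5]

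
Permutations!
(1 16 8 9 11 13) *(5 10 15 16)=(1 5 10 15 16 8 9 11 13)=[0, 5, 2, 3, 4, 10, 6, 7, 9, 11, 15, 13, 12, 1, 14, 16, 8]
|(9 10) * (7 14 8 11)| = 4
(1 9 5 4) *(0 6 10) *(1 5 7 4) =[6, 9, 2, 3, 5, 1, 10, 4, 8, 7, 0] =(0 6 10)(1 9 7 4 5)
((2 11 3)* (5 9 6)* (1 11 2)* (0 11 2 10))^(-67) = (0 10 2 1 3 11)(5 6 9) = ((0 11 3 1 2 10)(5 9 6))^(-67)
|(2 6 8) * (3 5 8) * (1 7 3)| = |(1 7 3 5 8 2 6)| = 7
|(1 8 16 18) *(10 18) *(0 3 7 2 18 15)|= |(0 3 7 2 18 1 8 16 10 15)|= 10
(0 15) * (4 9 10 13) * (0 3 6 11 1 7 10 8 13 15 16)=(0 16)(1 7 10 15 3 6 11)(4 9 8 13)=[16, 7, 2, 6, 9, 5, 11, 10, 13, 8, 15, 1, 12, 4, 14, 3, 0]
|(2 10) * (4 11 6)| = |(2 10)(4 11 6)| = 6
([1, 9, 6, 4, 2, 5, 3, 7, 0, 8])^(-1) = (0 8 9 1)(2 4 3 6)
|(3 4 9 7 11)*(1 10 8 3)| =|(1 10 8 3 4 9 7 11)| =8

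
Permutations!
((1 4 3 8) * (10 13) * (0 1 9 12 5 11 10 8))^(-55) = (0 1 4 3)(5 11 10 13 8 9 12) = ((0 1 4 3)(5 11 10 13 8 9 12))^(-55)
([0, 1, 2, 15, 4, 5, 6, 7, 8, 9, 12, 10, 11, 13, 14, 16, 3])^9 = (16)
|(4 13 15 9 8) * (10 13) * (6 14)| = 6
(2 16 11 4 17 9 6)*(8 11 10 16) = (2 8 11 4 17 9 6)(10 16) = [0, 1, 8, 3, 17, 5, 2, 7, 11, 6, 16, 4, 12, 13, 14, 15, 10, 9]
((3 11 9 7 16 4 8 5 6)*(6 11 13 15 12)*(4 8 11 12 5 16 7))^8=((3 13 15 5 12 6)(4 11 9)(8 16))^8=(16)(3 15 12)(4 9 11)(5 6 13)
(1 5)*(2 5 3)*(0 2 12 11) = (0 2 5 1 3 12 11) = [2, 3, 5, 12, 4, 1, 6, 7, 8, 9, 10, 0, 11]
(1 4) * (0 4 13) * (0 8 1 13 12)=(0 4 13 8 1 12)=[4, 12, 2, 3, 13, 5, 6, 7, 1, 9, 10, 11, 0, 8]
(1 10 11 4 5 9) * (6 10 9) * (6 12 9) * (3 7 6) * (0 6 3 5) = (0 6 10 11 4)(1 5 12 9)(3 7) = [6, 5, 2, 7, 0, 12, 10, 3, 8, 1, 11, 4, 9]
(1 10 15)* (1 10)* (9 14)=(9 14)(10 15)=[0, 1, 2, 3, 4, 5, 6, 7, 8, 14, 15, 11, 12, 13, 9, 10]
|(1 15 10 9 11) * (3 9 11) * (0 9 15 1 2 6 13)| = 9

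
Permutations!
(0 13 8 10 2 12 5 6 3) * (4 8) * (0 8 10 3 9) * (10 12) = (0 13 4 12 5 6 9)(2 10)(3 8) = [13, 1, 10, 8, 12, 6, 9, 7, 3, 0, 2, 11, 5, 4]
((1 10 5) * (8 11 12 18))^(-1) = (1 5 10)(8 18 12 11)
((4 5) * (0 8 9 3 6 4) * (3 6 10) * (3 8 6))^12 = ((0 6 4 5)(3 10 8 9))^12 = (10)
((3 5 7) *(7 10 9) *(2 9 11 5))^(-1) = (2 3 7 9)(5 11 10)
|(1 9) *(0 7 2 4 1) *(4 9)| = |(0 7 2 9)(1 4)| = 4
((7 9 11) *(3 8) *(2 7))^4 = ((2 7 9 11)(3 8))^4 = (11)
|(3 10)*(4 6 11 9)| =4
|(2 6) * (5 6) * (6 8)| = |(2 5 8 6)| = 4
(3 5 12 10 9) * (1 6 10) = (1 6 10 9 3 5 12) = [0, 6, 2, 5, 4, 12, 10, 7, 8, 3, 9, 11, 1]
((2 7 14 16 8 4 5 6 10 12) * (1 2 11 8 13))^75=(1 14)(2 16)(4 11 10 5 8 12 6)(7 13)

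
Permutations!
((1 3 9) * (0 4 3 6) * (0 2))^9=(0 3 1 2 4 9 6)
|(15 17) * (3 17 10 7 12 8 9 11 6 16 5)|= |(3 17 15 10 7 12 8 9 11 6 16 5)|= 12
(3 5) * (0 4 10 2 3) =(0 4 10 2 3 5) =[4, 1, 3, 5, 10, 0, 6, 7, 8, 9, 2]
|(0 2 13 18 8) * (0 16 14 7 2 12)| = |(0 12)(2 13 18 8 16 14 7)| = 14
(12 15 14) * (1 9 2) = [0, 9, 1, 3, 4, 5, 6, 7, 8, 2, 10, 11, 15, 13, 12, 14] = (1 9 2)(12 15 14)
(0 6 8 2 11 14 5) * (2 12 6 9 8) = (0 9 8 12 6 2 11 14 5) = [9, 1, 11, 3, 4, 0, 2, 7, 12, 8, 10, 14, 6, 13, 5]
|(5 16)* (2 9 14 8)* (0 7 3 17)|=4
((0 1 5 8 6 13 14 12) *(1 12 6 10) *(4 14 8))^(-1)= (0 12)(1 10 8 13 6 14 4 5)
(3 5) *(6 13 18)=(3 5)(6 13 18)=[0, 1, 2, 5, 4, 3, 13, 7, 8, 9, 10, 11, 12, 18, 14, 15, 16, 17, 6]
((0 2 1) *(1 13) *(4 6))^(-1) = ((0 2 13 1)(4 6))^(-1) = (0 1 13 2)(4 6)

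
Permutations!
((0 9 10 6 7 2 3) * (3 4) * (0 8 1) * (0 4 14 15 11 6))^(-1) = ((0 9 10)(1 4 3 8)(2 14 15 11 6 7))^(-1) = (0 10 9)(1 8 3 4)(2 7 6 11 15 14)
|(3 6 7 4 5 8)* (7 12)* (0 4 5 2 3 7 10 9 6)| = |(0 4 2 3)(5 8 7)(6 12 10 9)| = 12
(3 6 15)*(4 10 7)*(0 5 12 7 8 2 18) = (0 5 12 7 4 10 8 2 18)(3 6 15) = [5, 1, 18, 6, 10, 12, 15, 4, 2, 9, 8, 11, 7, 13, 14, 3, 16, 17, 0]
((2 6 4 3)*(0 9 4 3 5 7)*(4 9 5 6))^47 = ((9)(0 5 7)(2 4 6 3))^47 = (9)(0 7 5)(2 3 6 4)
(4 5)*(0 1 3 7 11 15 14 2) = [1, 3, 0, 7, 5, 4, 6, 11, 8, 9, 10, 15, 12, 13, 2, 14] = (0 1 3 7 11 15 14 2)(4 5)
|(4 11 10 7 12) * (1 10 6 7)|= |(1 10)(4 11 6 7 12)|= 10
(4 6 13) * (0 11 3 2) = (0 11 3 2)(4 6 13) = [11, 1, 0, 2, 6, 5, 13, 7, 8, 9, 10, 3, 12, 4]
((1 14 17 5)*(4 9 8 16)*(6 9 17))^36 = ((1 14 6 9 8 16 4 17 5))^36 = (17)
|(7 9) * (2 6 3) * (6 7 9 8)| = 5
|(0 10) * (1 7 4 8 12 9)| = |(0 10)(1 7 4 8 12 9)| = 6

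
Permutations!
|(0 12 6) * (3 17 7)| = 3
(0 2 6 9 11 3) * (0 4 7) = (0 2 6 9 11 3 4 7) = [2, 1, 6, 4, 7, 5, 9, 0, 8, 11, 10, 3]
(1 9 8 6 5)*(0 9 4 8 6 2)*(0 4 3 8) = (0 9 6 5 1 3 8 2 4) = [9, 3, 4, 8, 0, 1, 5, 7, 2, 6]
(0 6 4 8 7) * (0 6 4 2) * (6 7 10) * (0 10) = (0 4 8)(2 10 6) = [4, 1, 10, 3, 8, 5, 2, 7, 0, 9, 6]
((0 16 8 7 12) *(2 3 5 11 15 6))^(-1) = (0 12 7 8 16)(2 6 15 11 5 3)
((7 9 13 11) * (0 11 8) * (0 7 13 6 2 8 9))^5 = (0 2 13 7 6 11 8 9)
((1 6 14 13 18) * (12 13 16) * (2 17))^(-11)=(1 16 18 14 13 6 12)(2 17)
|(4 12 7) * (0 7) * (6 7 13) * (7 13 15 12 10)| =6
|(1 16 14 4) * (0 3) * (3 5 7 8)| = 20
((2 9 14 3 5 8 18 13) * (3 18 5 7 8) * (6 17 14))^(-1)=(2 13 18 14 17 6 9)(3 5 8 7)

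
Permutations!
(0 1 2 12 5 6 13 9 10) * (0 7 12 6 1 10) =[10, 2, 6, 3, 4, 1, 13, 12, 8, 0, 7, 11, 5, 9] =(0 10 7 12 5 1 2 6 13 9)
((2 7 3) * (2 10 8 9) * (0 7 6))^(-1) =((0 7 3 10 8 9 2 6))^(-1) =(0 6 2 9 8 10 3 7)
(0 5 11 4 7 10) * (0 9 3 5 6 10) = (0 6 10 9 3 5 11 4 7) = [6, 1, 2, 5, 7, 11, 10, 0, 8, 3, 9, 4]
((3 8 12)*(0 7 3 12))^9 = (12)(0 7 3 8)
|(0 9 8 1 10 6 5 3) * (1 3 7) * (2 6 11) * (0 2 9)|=10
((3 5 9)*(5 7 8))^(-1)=(3 9 5 8 7)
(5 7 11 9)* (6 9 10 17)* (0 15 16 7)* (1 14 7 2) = (0 15 16 2 1 14 7 11 10 17 6 9 5) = [15, 14, 1, 3, 4, 0, 9, 11, 8, 5, 17, 10, 12, 13, 7, 16, 2, 6]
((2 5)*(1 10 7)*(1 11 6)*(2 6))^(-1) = (1 6 5 2 11 7 10)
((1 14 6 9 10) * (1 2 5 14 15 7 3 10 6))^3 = ((1 15 7 3 10 2 5 14)(6 9))^3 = (1 3 5 15 10 14 7 2)(6 9)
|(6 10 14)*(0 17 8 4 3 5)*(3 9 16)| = 24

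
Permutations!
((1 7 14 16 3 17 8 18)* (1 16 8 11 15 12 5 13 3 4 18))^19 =(1 8 14 7)(3 5 15 17 13 12 11)(4 18 16)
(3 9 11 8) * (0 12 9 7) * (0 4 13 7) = (0 12 9 11 8 3)(4 13 7) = [12, 1, 2, 0, 13, 5, 6, 4, 3, 11, 10, 8, 9, 7]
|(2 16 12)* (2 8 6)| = |(2 16 12 8 6)| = 5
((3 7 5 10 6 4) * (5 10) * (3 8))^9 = ((3 7 10 6 4 8))^9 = (3 6)(4 7)(8 10)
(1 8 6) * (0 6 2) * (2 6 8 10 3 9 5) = [8, 10, 0, 9, 4, 2, 1, 7, 6, 5, 3] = (0 8 6 1 10 3 9 5 2)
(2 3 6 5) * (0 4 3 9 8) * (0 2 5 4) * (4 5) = (2 9 8)(3 6 5 4) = [0, 1, 9, 6, 3, 4, 5, 7, 2, 8]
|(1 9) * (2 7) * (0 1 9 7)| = |(9)(0 1 7 2)| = 4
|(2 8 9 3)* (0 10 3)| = 6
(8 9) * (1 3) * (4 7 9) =[0, 3, 2, 1, 7, 5, 6, 9, 4, 8] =(1 3)(4 7 9 8)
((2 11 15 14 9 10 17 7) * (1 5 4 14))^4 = ((1 5 4 14 9 10 17 7 2 11 15))^4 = (1 9 2 5 10 11 4 17 15 14 7)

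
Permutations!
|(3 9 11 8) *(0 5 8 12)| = |(0 5 8 3 9 11 12)| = 7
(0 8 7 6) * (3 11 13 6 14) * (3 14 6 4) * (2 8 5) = (14)(0 5 2 8 7 6)(3 11 13 4) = [5, 1, 8, 11, 3, 2, 0, 6, 7, 9, 10, 13, 12, 4, 14]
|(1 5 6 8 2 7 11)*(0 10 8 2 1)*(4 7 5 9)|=24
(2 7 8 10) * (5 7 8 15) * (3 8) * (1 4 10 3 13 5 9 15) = [0, 4, 13, 8, 10, 7, 6, 1, 3, 15, 2, 11, 12, 5, 14, 9] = (1 4 10 2 13 5 7)(3 8)(9 15)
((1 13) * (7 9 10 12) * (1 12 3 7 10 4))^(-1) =(1 4 9 7 3 10 12 13)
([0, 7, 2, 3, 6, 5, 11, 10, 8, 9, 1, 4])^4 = (1 7 10)(4 6 11)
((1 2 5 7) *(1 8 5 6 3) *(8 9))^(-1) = (1 3 6 2)(5 8 9 7)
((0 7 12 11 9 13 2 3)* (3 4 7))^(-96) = (2 7 11 13 4 12 9)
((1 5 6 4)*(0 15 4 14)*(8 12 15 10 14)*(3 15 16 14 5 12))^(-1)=(0 14 16 12 1 4 15 3 8 6 5 10)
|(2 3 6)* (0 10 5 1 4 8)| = 6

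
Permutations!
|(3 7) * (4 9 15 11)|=|(3 7)(4 9 15 11)|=4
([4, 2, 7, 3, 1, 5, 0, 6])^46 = (0 7 1)(2 4 6)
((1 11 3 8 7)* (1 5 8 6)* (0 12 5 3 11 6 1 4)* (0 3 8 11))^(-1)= (0 11 5 12)(1 3 4 6)(7 8)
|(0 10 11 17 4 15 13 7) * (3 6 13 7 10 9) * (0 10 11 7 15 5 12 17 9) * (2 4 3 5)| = 8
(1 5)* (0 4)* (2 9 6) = [4, 5, 9, 3, 0, 1, 2, 7, 8, 6] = (0 4)(1 5)(2 9 6)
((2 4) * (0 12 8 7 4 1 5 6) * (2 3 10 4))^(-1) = ((0 12 8 7 2 1 5 6)(3 10 4))^(-1) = (0 6 5 1 2 7 8 12)(3 4 10)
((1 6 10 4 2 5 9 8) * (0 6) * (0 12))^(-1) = (0 12 1 8 9 5 2 4 10 6)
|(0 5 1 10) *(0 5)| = |(1 10 5)| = 3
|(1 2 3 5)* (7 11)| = |(1 2 3 5)(7 11)| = 4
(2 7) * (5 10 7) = (2 5 10 7) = [0, 1, 5, 3, 4, 10, 6, 2, 8, 9, 7]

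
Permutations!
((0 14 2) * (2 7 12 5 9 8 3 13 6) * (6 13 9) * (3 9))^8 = ((0 14 7 12 5 6 2)(8 9))^8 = (0 14 7 12 5 6 2)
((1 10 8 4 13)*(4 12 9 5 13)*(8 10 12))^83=(1 5 12 13 9)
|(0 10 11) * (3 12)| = 6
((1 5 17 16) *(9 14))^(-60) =(17) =((1 5 17 16)(9 14))^(-60)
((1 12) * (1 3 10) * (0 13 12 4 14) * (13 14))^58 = ((0 14)(1 4 13 12 3 10))^58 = (14)(1 3 13)(4 10 12)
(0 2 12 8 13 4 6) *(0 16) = (0 2 12 8 13 4 6 16) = [2, 1, 12, 3, 6, 5, 16, 7, 13, 9, 10, 11, 8, 4, 14, 15, 0]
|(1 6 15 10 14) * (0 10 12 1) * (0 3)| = 4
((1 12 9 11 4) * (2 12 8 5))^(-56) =(12)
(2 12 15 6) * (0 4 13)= [4, 1, 12, 3, 13, 5, 2, 7, 8, 9, 10, 11, 15, 0, 14, 6]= (0 4 13)(2 12 15 6)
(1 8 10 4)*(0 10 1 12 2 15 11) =[10, 8, 15, 3, 12, 5, 6, 7, 1, 9, 4, 0, 2, 13, 14, 11] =(0 10 4 12 2 15 11)(1 8)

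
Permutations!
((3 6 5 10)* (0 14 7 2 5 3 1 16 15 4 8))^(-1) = ((0 14 7 2 5 10 1 16 15 4 8)(3 6))^(-1) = (0 8 4 15 16 1 10 5 2 7 14)(3 6)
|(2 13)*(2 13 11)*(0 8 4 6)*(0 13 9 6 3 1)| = |(0 8 4 3 1)(2 11)(6 13 9)| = 30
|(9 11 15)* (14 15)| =4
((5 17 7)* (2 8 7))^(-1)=(2 17 5 7 8)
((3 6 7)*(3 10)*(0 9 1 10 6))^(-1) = ((0 9 1 10 3)(6 7))^(-1) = (0 3 10 1 9)(6 7)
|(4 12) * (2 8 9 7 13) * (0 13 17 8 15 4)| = 12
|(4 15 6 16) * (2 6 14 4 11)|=12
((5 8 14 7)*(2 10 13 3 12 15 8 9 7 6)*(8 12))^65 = ((2 10 13 3 8 14 6)(5 9 7)(12 15))^65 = (2 13 8 6 10 3 14)(5 7 9)(12 15)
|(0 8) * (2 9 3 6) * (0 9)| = 6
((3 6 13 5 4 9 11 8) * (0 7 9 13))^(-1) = (0 6 3 8 11 9 7)(4 5 13)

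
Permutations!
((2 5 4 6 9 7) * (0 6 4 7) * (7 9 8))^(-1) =((0 6 8 7 2 5 9))^(-1) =(0 9 5 2 7 8 6)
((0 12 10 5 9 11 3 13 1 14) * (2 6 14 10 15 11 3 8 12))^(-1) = (0 14 6 2)(1 13 3 9 5 10)(8 11 15 12)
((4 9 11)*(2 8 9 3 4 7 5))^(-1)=((2 8 9 11 7 5)(3 4))^(-1)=(2 5 7 11 9 8)(3 4)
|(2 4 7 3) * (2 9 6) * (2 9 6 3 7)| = 6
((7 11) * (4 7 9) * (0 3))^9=(0 3)(4 7 11 9)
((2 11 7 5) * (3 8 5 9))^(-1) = (2 5 8 3 9 7 11)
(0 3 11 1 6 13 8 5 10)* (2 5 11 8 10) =(0 3 8 11 1 6 13 10)(2 5) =[3, 6, 5, 8, 4, 2, 13, 7, 11, 9, 0, 1, 12, 10]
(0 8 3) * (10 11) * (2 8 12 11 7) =(0 12 11 10 7 2 8 3) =[12, 1, 8, 0, 4, 5, 6, 2, 3, 9, 7, 10, 11]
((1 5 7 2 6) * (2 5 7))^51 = (1 7 5 2 6) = ((1 7 5 2 6))^51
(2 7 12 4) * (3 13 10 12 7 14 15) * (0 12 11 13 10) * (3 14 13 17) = (0 12 4 2 13)(3 10 11 17)(14 15) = [12, 1, 13, 10, 2, 5, 6, 7, 8, 9, 11, 17, 4, 0, 15, 14, 16, 3]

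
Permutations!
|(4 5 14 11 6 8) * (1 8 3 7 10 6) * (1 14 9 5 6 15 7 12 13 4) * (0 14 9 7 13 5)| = 36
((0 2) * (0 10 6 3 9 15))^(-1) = (0 15 9 3 6 10 2)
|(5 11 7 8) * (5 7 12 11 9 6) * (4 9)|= |(4 9 6 5)(7 8)(11 12)|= 4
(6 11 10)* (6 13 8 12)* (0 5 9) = (0 5 9)(6 11 10 13 8 12) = [5, 1, 2, 3, 4, 9, 11, 7, 12, 0, 13, 10, 6, 8]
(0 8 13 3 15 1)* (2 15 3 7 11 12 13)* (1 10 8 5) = (0 5 1)(2 15 10 8)(7 11 12 13) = [5, 0, 15, 3, 4, 1, 6, 11, 2, 9, 8, 12, 13, 7, 14, 10]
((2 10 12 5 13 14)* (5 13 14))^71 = (2 14 5 13 12 10)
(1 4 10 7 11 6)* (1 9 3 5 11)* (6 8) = (1 4 10 7)(3 5 11 8 6 9) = [0, 4, 2, 5, 10, 11, 9, 1, 6, 3, 7, 8]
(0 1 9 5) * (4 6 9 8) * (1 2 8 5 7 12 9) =(0 2 8 4 6 1 5)(7 12 9) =[2, 5, 8, 3, 6, 0, 1, 12, 4, 7, 10, 11, 9]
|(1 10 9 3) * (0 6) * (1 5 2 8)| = 14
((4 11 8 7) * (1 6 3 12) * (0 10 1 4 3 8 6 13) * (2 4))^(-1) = (0 13 1 10)(2 12 3 7 8 6 11 4)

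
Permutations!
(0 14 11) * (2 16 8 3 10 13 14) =(0 2 16 8 3 10 13 14 11) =[2, 1, 16, 10, 4, 5, 6, 7, 3, 9, 13, 0, 12, 14, 11, 15, 8]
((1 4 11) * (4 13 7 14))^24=((1 13 7 14 4 11))^24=(14)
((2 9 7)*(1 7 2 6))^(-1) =(1 6 7)(2 9)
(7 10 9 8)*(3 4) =(3 4)(7 10 9 8) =[0, 1, 2, 4, 3, 5, 6, 10, 7, 8, 9]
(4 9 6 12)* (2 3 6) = (2 3 6 12 4 9) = [0, 1, 3, 6, 9, 5, 12, 7, 8, 2, 10, 11, 4]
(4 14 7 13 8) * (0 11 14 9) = [11, 1, 2, 3, 9, 5, 6, 13, 4, 0, 10, 14, 12, 8, 7] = (0 11 14 7 13 8 4 9)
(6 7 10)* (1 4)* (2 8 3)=(1 4)(2 8 3)(6 7 10)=[0, 4, 8, 2, 1, 5, 7, 10, 3, 9, 6]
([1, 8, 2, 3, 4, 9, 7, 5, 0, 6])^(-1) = [8, 0, 2, 3, 4, 7, 9, 6, 1, 5]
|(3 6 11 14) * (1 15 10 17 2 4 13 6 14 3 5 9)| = |(1 15 10 17 2 4 13 6 11 3 14 5 9)| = 13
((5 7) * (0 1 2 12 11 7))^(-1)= ((0 1 2 12 11 7 5))^(-1)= (0 5 7 11 12 2 1)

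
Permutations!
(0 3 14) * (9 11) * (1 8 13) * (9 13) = (0 3 14)(1 8 9 11 13) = [3, 8, 2, 14, 4, 5, 6, 7, 9, 11, 10, 13, 12, 1, 0]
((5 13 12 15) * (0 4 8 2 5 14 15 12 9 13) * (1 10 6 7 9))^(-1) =(0 5 2 8 4)(1 13 9 7 6 10)(14 15)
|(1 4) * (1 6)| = |(1 4 6)| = 3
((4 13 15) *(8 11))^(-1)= (4 15 13)(8 11)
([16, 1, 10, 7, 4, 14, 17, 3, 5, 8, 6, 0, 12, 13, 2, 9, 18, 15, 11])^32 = [0, 1, 9, 3, 4, 17, 5, 7, 6, 10, 8, 11, 12, 13, 15, 2, 16, 14, 18]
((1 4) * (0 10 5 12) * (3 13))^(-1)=((0 10 5 12)(1 4)(3 13))^(-1)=(0 12 5 10)(1 4)(3 13)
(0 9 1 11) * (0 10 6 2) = [9, 11, 0, 3, 4, 5, 2, 7, 8, 1, 6, 10] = (0 9 1 11 10 6 2)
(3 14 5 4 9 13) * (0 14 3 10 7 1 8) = (0 14 5 4 9 13 10 7 1 8) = [14, 8, 2, 3, 9, 4, 6, 1, 0, 13, 7, 11, 12, 10, 5]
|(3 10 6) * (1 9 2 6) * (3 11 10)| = |(1 9 2 6 11 10)| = 6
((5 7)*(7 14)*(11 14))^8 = ((5 11 14 7))^8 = (14)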